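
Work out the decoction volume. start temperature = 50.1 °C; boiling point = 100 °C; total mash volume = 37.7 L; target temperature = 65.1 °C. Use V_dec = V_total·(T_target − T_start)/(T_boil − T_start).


V_dec = 37.7·(65.1 − 50.1)/(100 − 50.1)

11.3327 L


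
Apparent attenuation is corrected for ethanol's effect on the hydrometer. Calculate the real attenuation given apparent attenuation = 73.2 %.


RA = AA · 0.8192
RA = 73.2 · 0.8192

59.9654 %


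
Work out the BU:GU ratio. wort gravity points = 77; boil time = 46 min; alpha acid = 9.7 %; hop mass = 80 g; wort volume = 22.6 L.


U = 1.65·0.000125^(GP/1000)·(1−e^(−0.04t))/4.15;  IBU = (α/100)·m·U·1000/V;  BU:GU = IBU/GP
U = 1.65·0.000125^(77/1000)·(1−e^(−0.04·46))/4.15 = 0.1674
IBU = (9.7/100)·80·0.1674·1000/22.6 = 57.4833
BU:GU = 57.4833/77

0.7465


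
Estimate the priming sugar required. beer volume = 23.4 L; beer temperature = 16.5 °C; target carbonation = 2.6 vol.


residual = 14.695·(0.01821 + 0.09011·e^(−0.04·T));  sugar = (target − residual)·4.0·V
residual = 14.695·(0.01821 + 0.09011·e^(−0.04·16.5)) = 0.9520
sugar = (2.6 − 0.9520)·4.0·23.4

154.2534 g


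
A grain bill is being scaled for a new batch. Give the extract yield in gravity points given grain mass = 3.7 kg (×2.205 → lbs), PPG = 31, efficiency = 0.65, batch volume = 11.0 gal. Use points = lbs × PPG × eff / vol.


lbs = 3.7 × 2.205 = 8.1585
points = 8.1585 × 31 × 0.65 / 11.0

14.9449 points


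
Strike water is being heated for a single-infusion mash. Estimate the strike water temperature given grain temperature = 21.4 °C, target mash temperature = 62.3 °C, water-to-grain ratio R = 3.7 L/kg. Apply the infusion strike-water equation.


T_strike = (0.41/R)·(T_mash − T_grain) + T_mash
T_strike = (0.41/3.7)·(62.3 − 21.4) + 62.3

66.8322 °C


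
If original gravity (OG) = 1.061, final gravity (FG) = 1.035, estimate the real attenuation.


AA = (OG−FG)/(OG−1)·100;  RA = AA·0.8192
AA = (1.061 − 1.035)/(1.061 − 1)·100 = 42.6230
RA = 42.6230·0.8192

34.9167 %


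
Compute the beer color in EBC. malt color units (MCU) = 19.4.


SRM = 1.4922·MCU^0.6859;  EBC = SRM·1.97
SRM = 1.4922·19.4^0.6859 = 11.4059
EBC = 11.4059·1.97

22.4697 EBC


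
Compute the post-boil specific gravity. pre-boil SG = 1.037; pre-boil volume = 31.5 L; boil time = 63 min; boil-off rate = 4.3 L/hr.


V_post = V_pre − rate·(t/60);  SG_post = 1 + (SG_pre−1)·V_pre/V_post
V_post = 31.5 − 4.3·(63/60) = 26.9850
SG_post = 1 + (1.037 − 1)·31.5/26.9850

1.0432


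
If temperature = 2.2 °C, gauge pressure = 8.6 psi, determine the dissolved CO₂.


vols = (P + 14.695)·(0.01821 + 0.09011·e^(−0.04·T))
vols = (8.6 + 14.695)·(0.01821 + 0.09011·e^(−0.04·2.2))

2.3465 volumes


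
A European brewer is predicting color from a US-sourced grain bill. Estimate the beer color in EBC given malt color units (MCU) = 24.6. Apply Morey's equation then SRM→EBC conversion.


SRM = 1.4922·MCU^0.6859;  EBC = SRM·1.97
SRM = 1.4922·24.6^0.6859 = 13.4236
EBC = 13.4236·1.97

26.4445 EBC


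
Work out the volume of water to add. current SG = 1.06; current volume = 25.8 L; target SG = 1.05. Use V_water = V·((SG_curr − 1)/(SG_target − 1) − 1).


V_water = 25.8·((1.06 − 1)/(1.05 − 1) − 1)

5.1600 L


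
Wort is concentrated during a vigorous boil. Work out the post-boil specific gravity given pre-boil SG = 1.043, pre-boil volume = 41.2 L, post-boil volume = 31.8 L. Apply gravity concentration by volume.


SG_post = 1 + (SG_pre − 1)·V_pre/V_post
pts_pre = (1.043 − 1)·1000 = 43.0000
pts_post = 43.0000·41.2/31.8 = 55.7107
SG_post = 1 + 55.7107/1000

1.0557


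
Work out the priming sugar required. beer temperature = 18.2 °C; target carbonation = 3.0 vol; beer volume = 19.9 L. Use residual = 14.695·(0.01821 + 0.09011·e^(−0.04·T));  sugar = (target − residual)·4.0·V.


residual = 14.695·(0.01821 + 0.09011·e^(−0.04·18.2)) = 0.9070
sugar = (3.0 − 0.9070)·4.0·19.9

166.6027 g


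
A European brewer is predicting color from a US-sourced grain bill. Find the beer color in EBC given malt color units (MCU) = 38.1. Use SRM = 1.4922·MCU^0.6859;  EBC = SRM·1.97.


SRM = 1.4922·38.1^0.6859 = 18.1211
EBC = 18.1211·1.97

35.6985 EBC


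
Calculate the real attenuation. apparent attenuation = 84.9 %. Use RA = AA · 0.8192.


RA = 84.9 · 0.8192

69.5501 %


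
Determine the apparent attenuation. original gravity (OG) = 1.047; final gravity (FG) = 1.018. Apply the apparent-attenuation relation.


AA = (OG − FG)/(OG − 1) · 100
AA = (1.047 − 1.018)/(1.047 − 1) · 100

61.7021 %


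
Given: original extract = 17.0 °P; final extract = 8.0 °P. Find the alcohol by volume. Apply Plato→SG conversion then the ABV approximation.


SG = 259/(259 − P);  ABV = (OG − FG)·131.25
OG = 259/(259 − 17.0) = 1.0702
FG = 259/(259 − 8.0) = 1.0319
ABV = (1.0702 − 1.0319)·131.25

5.0368 % ABV


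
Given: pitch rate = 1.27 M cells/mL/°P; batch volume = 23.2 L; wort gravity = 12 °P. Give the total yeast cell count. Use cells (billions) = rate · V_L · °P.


cells = 1.27 · 23.2 · 12

353.5680 billion cells


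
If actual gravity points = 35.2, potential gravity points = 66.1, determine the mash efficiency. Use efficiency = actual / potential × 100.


efficiency = 35.2 / 66.1 × 100

53.2526 %


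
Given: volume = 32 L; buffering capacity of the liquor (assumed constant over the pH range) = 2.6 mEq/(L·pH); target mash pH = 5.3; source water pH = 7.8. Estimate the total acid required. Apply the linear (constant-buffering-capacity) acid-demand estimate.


acid = buffering capacity · (pH_source − pH_target) · V
acid = 2.6 · (7.8 − 5.3) · 32

208.0000 mEq


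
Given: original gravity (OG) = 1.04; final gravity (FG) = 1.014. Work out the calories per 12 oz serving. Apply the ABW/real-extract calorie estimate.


ABW = (OG−FG)·131.25·0.79/FG;  °P = 259 − 259/SG (for OG→OE and FG→AE);  RE = 0.1808·OE + 0.8192·AE;  Cal = (6.9·ABW + 4·(RE−0.1))·FG·3.55
ABW = (1.04 − 1.014)·131.25·0.79/1.014 = 2.6587
OE = 259 − 259/1.04 = 9.9615 °P
AE = 259 − 259/1.014 = 3.5759 °P
RE = 0.1808·9.9615 + 0.8192·3.5759 = 4.7305 °P
Cal = (6.9·2.6587 + 4·(4.7305−0.1))·1.014·3.55

132.7084 kcal


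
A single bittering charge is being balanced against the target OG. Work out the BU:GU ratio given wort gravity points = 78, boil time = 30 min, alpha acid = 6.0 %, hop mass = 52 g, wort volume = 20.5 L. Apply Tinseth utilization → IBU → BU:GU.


U = 1.65·0.000125^(GP/1000)·(1−e^(−0.04t))/4.15;  IBU = (α/100)·m·U·1000/V;  BU:GU = IBU/GP
U = 1.65·0.000125^(78/1000)·(1−e^(−0.04·30))/4.15 = 0.1378
IBU = (6.0/100)·52·0.1378·1000/20.5 = 20.9774
BU:GU = 20.9774/78

0.2689


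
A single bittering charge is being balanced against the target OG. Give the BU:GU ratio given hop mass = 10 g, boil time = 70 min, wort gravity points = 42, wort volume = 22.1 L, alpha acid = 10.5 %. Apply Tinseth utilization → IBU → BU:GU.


U = 1.65·0.000125^(GP/1000)·(1−e^(−0.04t))/4.15;  IBU = (α/100)·m·U·1000/V;  BU:GU = IBU/GP
U = 1.65·0.000125^(42/1000)·(1−e^(−0.04·70))/4.15 = 0.2560
IBU = (10.5/100)·10·0.2560·1000/22.1 = 12.1634
BU:GU = 12.1634/42

0.2896


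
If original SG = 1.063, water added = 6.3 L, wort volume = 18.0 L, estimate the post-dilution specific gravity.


SG_new = 1 + (SG_old − 1)·V_old/(V_old + V_water)
pts = (1.063 − 1)·1000·18.0/(18.0 + 6.3) = 46.6667
SG_new = 1 + 46.6667/1000

1.0467


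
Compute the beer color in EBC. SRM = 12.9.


EBC = SRM · 1.97
EBC = 12.9 · 1.97

25.4130 EBC


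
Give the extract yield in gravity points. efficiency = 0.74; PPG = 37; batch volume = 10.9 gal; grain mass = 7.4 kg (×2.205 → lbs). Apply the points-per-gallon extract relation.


points = lbs × PPG × eff / vol
lbs = 7.4 × 2.205 = 16.3170
points = 16.3170 × 37 × 0.74 / 10.9

40.9871 points


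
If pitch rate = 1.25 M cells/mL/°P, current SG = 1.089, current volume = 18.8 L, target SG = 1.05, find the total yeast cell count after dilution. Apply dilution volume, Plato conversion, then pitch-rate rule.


V_w = V·((SG_c−1)/(SG_t−1)−1);  °P = 259 − 259/SG_t;  cells = rate·(V+V_w)·°P
V_w = 18.8·((1.089−1)/(1.05−1)−1) = 14.6640
V_final = 18.8 + 14.6640 = 33.4640
°P = 259 − 259/1.05 = 12.3333
cells = 1.25·33.4640·12.3333

515.9033 billion cells


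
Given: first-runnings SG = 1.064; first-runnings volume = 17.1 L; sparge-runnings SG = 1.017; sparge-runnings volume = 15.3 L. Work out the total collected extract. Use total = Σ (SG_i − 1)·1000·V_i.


first = (1.064 − 1)·1000·17.1 = 1094.4000
sparge = (1.017 − 1)·1000·15.3 = 260.1000
total = 1094.4000 + 260.1000

1354.5000 gravity·L


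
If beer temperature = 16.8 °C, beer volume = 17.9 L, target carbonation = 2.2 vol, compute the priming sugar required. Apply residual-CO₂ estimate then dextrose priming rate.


residual = 14.695·(0.01821 + 0.09011·e^(−0.04·T));  sugar = (target − residual)·4.0·V
residual = 14.695·(0.01821 + 0.09011·e^(−0.04·16.8)) = 0.9438
sugar = (2.2 − 0.9438)·4.0·17.9

89.9418 g


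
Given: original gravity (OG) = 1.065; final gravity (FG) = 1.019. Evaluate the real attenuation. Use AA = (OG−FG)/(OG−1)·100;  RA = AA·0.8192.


AA = (1.065 − 1.019)/(1.065 − 1)·100 = 70.7692
RA = 70.7692·0.8192

57.9742 %


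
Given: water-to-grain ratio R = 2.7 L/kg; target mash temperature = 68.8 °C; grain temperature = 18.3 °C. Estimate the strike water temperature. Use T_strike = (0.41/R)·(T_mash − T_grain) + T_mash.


T_strike = (0.41/2.7)·(68.8 − 18.3) + 68.8

76.4685 °C


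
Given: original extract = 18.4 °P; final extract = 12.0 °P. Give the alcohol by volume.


SG = 259/(259 − P);  ABV = (OG − FG)·131.25
OG = 259/(259 − 18.4) = 1.0765
FG = 259/(259 − 12.0) = 1.0486
ABV = (1.0765 − 1.0486)·131.25

3.6609 % ABV


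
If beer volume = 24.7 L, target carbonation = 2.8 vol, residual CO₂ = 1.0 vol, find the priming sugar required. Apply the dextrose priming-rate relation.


sugar = (target − residual)·4.0·V
sugar = (2.8 − 1.0)·4.0·24.7

177.8400 g


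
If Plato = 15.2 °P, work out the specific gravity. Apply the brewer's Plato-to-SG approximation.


SG = 259/(259 − P)
SG = 259/(259 − 15.2)

1.0623


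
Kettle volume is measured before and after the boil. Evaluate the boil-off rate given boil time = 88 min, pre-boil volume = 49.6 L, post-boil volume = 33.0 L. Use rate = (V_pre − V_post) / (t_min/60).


rate = (49.6 − 33.0) / (88/60)

11.3182 L/hr


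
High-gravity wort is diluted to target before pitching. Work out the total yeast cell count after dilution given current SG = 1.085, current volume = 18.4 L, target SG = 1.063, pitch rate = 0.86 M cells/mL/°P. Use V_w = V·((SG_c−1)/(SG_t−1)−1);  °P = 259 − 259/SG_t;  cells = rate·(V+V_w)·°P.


V_w = 18.4·((1.085−1)/(1.063−1)−1) = 6.4254
V_final = 18.4 + 6.4254 = 24.8254
°P = 259 − 259/1.063 = 15.3500
cells = 0.86·24.8254·15.3500

327.7191 billion cells


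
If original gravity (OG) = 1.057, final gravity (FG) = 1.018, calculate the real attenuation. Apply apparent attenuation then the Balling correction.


AA = (OG−FG)/(OG−1)·100;  RA = AA·0.8192
AA = (1.057 − 1.018)/(1.057 − 1)·100 = 68.4211
RA = 68.4211·0.8192

56.0505 %


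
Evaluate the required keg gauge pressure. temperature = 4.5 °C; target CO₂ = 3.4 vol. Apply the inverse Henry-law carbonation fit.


psi = vols/(0.01821 + 0.09011·e^(−0.04·T)) − 14.695
psi = 3.4/(0.01821 + 0.09011·e^(−0.04·4.5)) − 14.695

21.6779 psi


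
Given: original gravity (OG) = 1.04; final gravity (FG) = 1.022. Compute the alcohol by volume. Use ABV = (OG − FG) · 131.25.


ABV = (1.04 − 1.022) · 131.25

2.3625 % ABV


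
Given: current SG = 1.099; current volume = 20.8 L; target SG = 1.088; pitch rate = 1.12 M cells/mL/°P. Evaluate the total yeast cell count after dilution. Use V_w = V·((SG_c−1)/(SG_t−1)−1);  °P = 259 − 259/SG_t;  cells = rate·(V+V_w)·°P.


V_w = 20.8·((1.099−1)/(1.088−1)−1) = 2.6000
V_final = 20.8 + 2.6000 = 23.4000
°P = 259 − 259/1.088 = 20.9485
cells = 1.12·23.4000·20.9485

549.0191 billion cells


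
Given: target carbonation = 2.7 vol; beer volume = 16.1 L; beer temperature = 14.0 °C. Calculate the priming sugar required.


residual = 14.695·(0.01821 + 0.09011·e^(−0.04·T));  sugar = (target − residual)·4.0·V
residual = 14.695·(0.01821 + 0.09011·e^(−0.04·14.0)) = 1.0240
sugar = (2.7 − 1.0240)·4.0·16.1

107.9362 g


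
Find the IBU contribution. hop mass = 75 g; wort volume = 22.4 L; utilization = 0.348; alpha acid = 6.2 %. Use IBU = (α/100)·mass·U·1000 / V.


IBU = (6.2/100)·75·0.348·1000 / 22.4

72.2411 IBU


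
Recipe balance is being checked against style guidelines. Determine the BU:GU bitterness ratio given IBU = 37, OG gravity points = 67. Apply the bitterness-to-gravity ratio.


BU:GU = IBU / OG_points
BU:GU = 37 / 67

0.5522


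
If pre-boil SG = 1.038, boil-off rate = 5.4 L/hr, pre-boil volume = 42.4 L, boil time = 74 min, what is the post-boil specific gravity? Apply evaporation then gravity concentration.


V_post = V_pre − rate·(t/60);  SG_post = 1 + (SG_pre−1)·V_pre/V_post
V_post = 42.4 − 5.4·(74/60) = 35.7400
SG_post = 1 + (1.038 − 1)·42.4/35.7400

1.0451


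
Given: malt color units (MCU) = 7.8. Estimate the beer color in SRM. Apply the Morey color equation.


SRM = 1.4922 · MCU^0.6859
SRM = 1.4922 · 7.8^0.6859

6.1054 SRM


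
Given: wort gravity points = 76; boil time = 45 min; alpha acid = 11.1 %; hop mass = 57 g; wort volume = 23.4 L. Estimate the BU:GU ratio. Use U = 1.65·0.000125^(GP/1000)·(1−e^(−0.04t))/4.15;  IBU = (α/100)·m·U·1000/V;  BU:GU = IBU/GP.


U = 1.65·0.000125^(76/1000)·(1−e^(−0.04·45))/4.15 = 0.1676
IBU = (11.1/100)·57·0.1676·1000/23.4 = 45.3225
BU:GU = 45.3225/76

0.5963


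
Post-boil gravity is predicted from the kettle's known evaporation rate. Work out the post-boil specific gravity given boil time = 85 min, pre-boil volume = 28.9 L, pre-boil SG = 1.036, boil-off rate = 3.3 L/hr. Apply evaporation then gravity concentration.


V_post = V_pre − rate·(t/60);  SG_post = 1 + (SG_pre−1)·V_pre/V_post
V_post = 28.9 − 3.3·(85/60) = 24.2250
SG_post = 1 + (1.036 − 1)·28.9/24.2250

1.0429


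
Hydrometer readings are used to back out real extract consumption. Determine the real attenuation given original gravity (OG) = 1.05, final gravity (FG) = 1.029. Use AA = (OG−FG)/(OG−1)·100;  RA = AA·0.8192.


AA = (1.05 − 1.029)/(1.05 − 1)·100 = 42.0000
RA = 42.0000·0.8192

34.4064 %


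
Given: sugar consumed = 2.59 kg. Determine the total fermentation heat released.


Q = m_sugar · 590 kJ/kg
Q = 2.59 · 590

1528.1000 kJ


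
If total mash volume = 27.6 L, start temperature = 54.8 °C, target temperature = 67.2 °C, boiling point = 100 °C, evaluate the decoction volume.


V_dec = V_total·(T_target − T_start)/(T_boil − T_start)
V_dec = 27.6·(67.2 − 54.8)/(100 − 54.8)

7.5717 L


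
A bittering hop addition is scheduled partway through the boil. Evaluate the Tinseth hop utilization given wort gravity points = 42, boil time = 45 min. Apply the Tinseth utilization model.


U = 1.65·0.000125^(GP/1000) · (1 − e^(−0.04·t))/4.15
bigness = 1.65·0.000125^(42/1000) = 1.1312
boil_factor = (1 − e^(−0.04·45))/4.15 = 0.2011
U = 1.1312 · 0.2011

0.2275


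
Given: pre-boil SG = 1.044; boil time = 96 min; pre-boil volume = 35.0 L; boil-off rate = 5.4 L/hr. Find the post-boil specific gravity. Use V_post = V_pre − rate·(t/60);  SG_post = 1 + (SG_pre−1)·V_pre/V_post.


V_post = 35.0 − 5.4·(96/60) = 26.3600
SG_post = 1 + (1.044 − 1)·35.0/26.3600

1.0584


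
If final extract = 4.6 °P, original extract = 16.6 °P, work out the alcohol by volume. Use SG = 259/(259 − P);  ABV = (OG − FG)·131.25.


OG = 259/(259 − 16.6) = 1.0685
FG = 259/(259 − 4.6) = 1.0181
ABV = (1.0685 − 1.0181)·131.25

6.6150 % ABV


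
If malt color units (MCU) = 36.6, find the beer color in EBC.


SRM = 1.4922·MCU^0.6859;  EBC = SRM·1.97
SRM = 1.4922·36.6^0.6859 = 17.6286
EBC = 17.6286·1.97

34.7284 EBC


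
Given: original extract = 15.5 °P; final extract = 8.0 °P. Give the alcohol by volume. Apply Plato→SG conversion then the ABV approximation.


SG = 259/(259 − P);  ABV = (OG − FG)·131.25
OG = 259/(259 − 15.5) = 1.0637
FG = 259/(259 − 8.0) = 1.0319
ABV = (1.0637 − 1.0319)·131.25

4.1715 % ABV


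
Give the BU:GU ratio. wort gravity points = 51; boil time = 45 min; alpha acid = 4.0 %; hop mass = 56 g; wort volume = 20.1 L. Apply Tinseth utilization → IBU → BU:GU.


U = 1.65·0.000125^(GP/1000)·(1−e^(−0.04t))/4.15;  IBU = (α/100)·m·U·1000/V;  BU:GU = IBU/GP
U = 1.65·0.000125^(51/1000)·(1−e^(−0.04·45))/4.15 = 0.2099
IBU = (4.0/100)·56·0.2099·1000/20.1 = 23.3863
BU:GU = 23.3863/51

0.4586


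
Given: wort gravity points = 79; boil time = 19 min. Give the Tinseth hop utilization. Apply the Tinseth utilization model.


U = 1.65·0.000125^(GP/1000) · (1 − e^(−0.04·t))/4.15
bigness = 1.65·0.000125^(79/1000) = 0.8112
boil_factor = (1 − e^(−0.04·19))/4.15 = 0.1283
U = 0.8112 · 0.1283

0.1041


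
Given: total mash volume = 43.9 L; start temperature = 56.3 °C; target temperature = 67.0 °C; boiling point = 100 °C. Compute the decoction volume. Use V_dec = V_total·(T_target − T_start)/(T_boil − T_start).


V_dec = 43.9·(67.0 − 56.3)/(100 − 56.3)

10.7490 L


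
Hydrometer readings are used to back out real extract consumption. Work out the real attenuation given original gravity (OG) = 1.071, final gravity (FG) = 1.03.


AA = (OG−FG)/(OG−1)·100;  RA = AA·0.8192
AA = (1.071 − 1.03)/(1.071 − 1)·100 = 57.7465
RA = 57.7465·0.8192

47.3059 %


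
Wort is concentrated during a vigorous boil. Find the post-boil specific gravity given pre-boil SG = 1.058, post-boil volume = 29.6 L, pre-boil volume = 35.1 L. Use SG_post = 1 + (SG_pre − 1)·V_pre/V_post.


pts_pre = (1.058 − 1)·1000 = 58.0000
pts_post = 58.0000·35.1/29.6 = 68.7770
SG_post = 1 + 68.7770/1000

1.0688


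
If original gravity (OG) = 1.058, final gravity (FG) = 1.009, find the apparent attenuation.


AA = (OG − FG)/(OG − 1) · 100
AA = (1.058 − 1.009)/(1.058 − 1) · 100

84.4828 %


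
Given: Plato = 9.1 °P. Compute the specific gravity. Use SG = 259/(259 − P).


SG = 259/(259 − 9.1)

1.0364


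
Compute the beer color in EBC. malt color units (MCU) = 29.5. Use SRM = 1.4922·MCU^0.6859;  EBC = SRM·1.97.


SRM = 1.4922·29.5^0.6859 = 15.2047
EBC = 15.2047·1.97

29.9533 EBC


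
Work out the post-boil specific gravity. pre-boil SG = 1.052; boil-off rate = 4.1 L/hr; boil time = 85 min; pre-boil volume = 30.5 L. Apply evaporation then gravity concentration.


V_post = V_pre − rate·(t/60);  SG_post = 1 + (SG_pre−1)·V_pre/V_post
V_post = 30.5 − 4.1·(85/60) = 24.6917
SG_post = 1 + (1.052 − 1)·30.5/24.6917

1.0642


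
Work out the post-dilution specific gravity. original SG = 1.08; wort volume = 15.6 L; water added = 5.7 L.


SG_new = 1 + (SG_old − 1)·V_old/(V_old + V_water)
pts = (1.08 − 1)·1000·15.6/(15.6 + 5.7) = 58.5915
SG_new = 1 + 58.5915/1000

1.0586


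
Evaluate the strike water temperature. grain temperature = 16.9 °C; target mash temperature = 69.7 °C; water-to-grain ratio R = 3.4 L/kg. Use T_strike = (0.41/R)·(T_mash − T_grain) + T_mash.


T_strike = (0.41/3.4)·(69.7 − 16.9) + 69.7

76.0671 °C


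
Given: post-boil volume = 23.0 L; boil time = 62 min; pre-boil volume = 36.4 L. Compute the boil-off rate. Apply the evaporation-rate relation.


rate = (V_pre − V_post) / (t_min/60)
rate = (36.4 − 23.0) / (62/60)

12.9677 L/hr


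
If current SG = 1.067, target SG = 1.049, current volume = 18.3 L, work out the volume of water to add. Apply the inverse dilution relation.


V_water = V·((SG_curr − 1)/(SG_target − 1) − 1)
V_water = 18.3·((1.067 − 1)/(1.049 − 1) − 1)

6.7224 L


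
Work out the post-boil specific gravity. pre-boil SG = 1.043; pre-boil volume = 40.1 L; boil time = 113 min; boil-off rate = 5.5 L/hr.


V_post = V_pre − rate·(t/60);  SG_post = 1 + (SG_pre−1)·V_pre/V_post
V_post = 40.1 − 5.5·(113/60) = 29.7417
SG_post = 1 + (1.043 − 1)·40.1/29.7417

1.0580


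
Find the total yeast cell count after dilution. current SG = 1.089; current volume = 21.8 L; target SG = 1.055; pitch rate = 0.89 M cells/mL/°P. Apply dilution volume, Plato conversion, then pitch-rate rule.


V_w = V·((SG_c−1)/(SG_t−1)−1);  °P = 259 − 259/SG_t;  cells = rate·(V+V_w)·°P
V_w = 21.8·((1.089−1)/(1.055−1)−1) = 13.4764
V_final = 21.8 + 13.4764 = 35.2764
°P = 259 − 259/1.055 = 13.5024
cells = 0.89·35.2764·13.5024

423.9199 billion cells


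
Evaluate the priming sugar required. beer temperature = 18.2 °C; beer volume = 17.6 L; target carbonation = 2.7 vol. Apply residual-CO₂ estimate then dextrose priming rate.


residual = 14.695·(0.01821 + 0.09011·e^(−0.04·T));  sugar = (target − residual)·4.0·V
residual = 14.695·(0.01821 + 0.09011·e^(−0.04·18.2)) = 0.9070
sugar = (2.7 − 0.9070)·4.0·17.6

126.2271 g


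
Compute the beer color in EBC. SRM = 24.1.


EBC = SRM · 1.97
EBC = 24.1 · 1.97

47.4770 EBC


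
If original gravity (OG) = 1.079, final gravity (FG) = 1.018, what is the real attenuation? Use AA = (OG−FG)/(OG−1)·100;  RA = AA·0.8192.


AA = (1.079 − 1.018)/(1.079 − 1)·100 = 77.2152
RA = 77.2152·0.8192

63.2547 %


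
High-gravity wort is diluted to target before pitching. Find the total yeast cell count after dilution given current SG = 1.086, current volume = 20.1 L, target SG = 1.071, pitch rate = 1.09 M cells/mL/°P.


V_w = V·((SG_c−1)/(SG_t−1)−1);  °P = 259 − 259/SG_t;  cells = rate·(V+V_w)·°P
V_w = 20.1·((1.086−1)/(1.071−1)−1) = 4.2465
V_final = 20.1 + 4.2465 = 24.3465
°P = 259 − 259/1.071 = 17.1699
cells = 1.09·24.3465·17.1699

455.6499 billion cells


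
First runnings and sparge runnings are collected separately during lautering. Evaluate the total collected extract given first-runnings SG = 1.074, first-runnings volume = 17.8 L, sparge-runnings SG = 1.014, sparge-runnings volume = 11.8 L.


total = Σ (SG_i − 1)·1000·V_i
first = (1.074 − 1)·1000·17.8 = 1317.2000
sparge = (1.014 − 1)·1000·11.8 = 165.2000
total = 1317.2000 + 165.2000

1482.4000 gravity·L


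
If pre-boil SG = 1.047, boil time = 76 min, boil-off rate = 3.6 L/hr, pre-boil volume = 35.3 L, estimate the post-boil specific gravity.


V_post = V_pre − rate·(t/60);  SG_post = 1 + (SG_pre−1)·V_pre/V_post
V_post = 35.3 − 3.6·(76/60) = 30.7400
SG_post = 1 + (1.047 − 1)·35.3/30.7400

1.0540


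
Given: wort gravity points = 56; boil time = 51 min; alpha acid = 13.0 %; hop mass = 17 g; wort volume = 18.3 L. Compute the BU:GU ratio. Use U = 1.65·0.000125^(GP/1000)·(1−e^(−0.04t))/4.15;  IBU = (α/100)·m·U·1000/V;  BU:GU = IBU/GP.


U = 1.65·0.000125^(56/1000)·(1−e^(−0.04·51))/4.15 = 0.2091
IBU = (13.0/100)·17·0.2091·1000/18.3 = 25.2528
BU:GU = 25.2528/56

0.4509


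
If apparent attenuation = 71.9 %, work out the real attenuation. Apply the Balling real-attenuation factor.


RA = AA · 0.8192
RA = 71.9 · 0.8192

58.9005 %


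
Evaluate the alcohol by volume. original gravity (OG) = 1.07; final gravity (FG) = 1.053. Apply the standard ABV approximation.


ABV = (OG − FG) · 131.25
ABV = (1.07 − 1.053) · 131.25

2.2313 % ABV


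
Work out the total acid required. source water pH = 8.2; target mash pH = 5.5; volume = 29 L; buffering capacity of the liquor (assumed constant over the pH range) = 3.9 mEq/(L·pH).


acid = buffering capacity · (pH_source − pH_target) · V
acid = 3.9 · (8.2 − 5.5) · 29

305.3700 mEq


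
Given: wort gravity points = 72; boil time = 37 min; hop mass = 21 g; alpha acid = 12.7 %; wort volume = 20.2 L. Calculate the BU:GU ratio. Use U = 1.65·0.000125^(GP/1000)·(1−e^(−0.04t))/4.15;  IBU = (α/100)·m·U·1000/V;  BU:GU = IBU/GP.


U = 1.65·0.000125^(72/1000)·(1−e^(−0.04·37))/4.15 = 0.1608
IBU = (12.7/100)·21·0.1608·1000/20.2 = 21.2279
BU:GU = 21.2279/72

0.2948


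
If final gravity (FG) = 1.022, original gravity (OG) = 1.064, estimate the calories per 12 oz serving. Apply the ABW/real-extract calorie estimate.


ABW = (OG−FG)·131.25·0.79/FG;  °P = 259 − 259/SG (for OG→OE and FG→AE);  RE = 0.1808·OE + 0.8192·AE;  Cal = (6.9·ABW + 4·(RE−0.1))·FG·3.55
ABW = (1.064 − 1.022)·131.25·0.79/1.022 = 4.2611
OE = 259 − 259/1.064 = 15.5789 °P
AE = 259 − 259/1.022 = 5.5753 °P
RE = 0.1808·15.5789 + 0.8192·5.5753 = 7.3840 °P
Cal = (6.9·4.2611 + 4·(7.3840−0.1))·1.022·3.55

212.3809 kcal


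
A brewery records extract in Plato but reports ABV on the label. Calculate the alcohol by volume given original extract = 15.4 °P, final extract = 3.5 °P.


SG = 259/(259 − P);  ABV = (OG − FG)·131.25
OG = 259/(259 − 15.4) = 1.0632
FG = 259/(259 − 3.5) = 1.0137
ABV = (1.0632 − 1.0137)·131.25

6.4995 % ABV


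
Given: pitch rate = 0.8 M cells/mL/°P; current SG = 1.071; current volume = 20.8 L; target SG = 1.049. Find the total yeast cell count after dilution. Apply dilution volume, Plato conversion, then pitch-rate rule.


V_w = V·((SG_c−1)/(SG_t−1)−1);  °P = 259 − 259/SG_t;  cells = rate·(V+V_w)·°P
V_w = 20.8·((1.071−1)/(1.049−1)−1) = 9.3388
V_final = 20.8 + 9.3388 = 30.1388
°P = 259 − 259/1.049 = 12.0982
cells = 0.8·30.1388·12.0982

291.6997 billion cells


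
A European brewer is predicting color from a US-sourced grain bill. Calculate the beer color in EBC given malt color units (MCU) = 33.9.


SRM = 1.4922·MCU^0.6859;  EBC = SRM·1.97
SRM = 1.4922·33.9^0.6859 = 16.7260
EBC = 16.7260·1.97

32.9501 EBC


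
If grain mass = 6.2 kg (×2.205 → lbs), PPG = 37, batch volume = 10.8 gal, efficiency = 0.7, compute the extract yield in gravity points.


points = lbs × PPG × eff / vol
lbs = 6.2 × 2.205 = 13.6710
points = 13.6710 × 37 × 0.7 / 10.8

32.7851 points


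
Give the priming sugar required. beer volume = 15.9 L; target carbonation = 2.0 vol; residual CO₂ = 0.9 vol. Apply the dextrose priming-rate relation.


sugar = (target − residual)·4.0·V
sugar = (2.0 − 0.9)·4.0·15.9

69.9600 g


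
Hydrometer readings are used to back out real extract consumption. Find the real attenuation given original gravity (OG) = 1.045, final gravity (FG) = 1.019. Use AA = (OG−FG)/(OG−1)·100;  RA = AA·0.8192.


AA = (1.045 − 1.019)/(1.045 − 1)·100 = 57.7778
RA = 57.7778·0.8192

47.3316 %


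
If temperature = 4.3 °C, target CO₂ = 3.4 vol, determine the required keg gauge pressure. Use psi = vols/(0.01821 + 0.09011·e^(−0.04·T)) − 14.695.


psi = 3.4/(0.01821 + 0.09011·e^(−0.04·4.3)) − 14.695

21.4442 psi


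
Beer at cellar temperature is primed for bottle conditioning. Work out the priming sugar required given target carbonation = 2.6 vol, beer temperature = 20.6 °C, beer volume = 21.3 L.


residual = 14.695·(0.01821 + 0.09011·e^(−0.04·T));  sugar = (target − residual)·4.0·V
residual = 14.695·(0.01821 + 0.09011·e^(−0.04·20.6)) = 0.8485
sugar = (2.6 − 0.8485)·4.0·21.3

149.2301 g


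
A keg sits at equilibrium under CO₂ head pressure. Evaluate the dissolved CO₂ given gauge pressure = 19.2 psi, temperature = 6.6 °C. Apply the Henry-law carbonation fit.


vols = (P + 14.695)·(0.01821 + 0.09011·e^(−0.04·T))
vols = (19.2 + 14.695)·(0.01821 + 0.09011·e^(−0.04·6.6))

2.9628 volumes


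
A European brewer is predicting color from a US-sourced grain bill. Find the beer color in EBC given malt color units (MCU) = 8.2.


SRM = 1.4922·MCU^0.6859;  EBC = SRM·1.97
SRM = 1.4922·8.2^0.6859 = 6.3185
EBC = 6.3185·1.97

12.4474 EBC


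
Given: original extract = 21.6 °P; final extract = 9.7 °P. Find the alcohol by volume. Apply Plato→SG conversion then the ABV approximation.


SG = 259/(259 − P);  ABV = (OG − FG)·131.25
OG = 259/(259 − 21.6) = 1.0910
FG = 259/(259 − 9.7) = 1.0389
ABV = (1.0910 − 1.0389)·131.25

6.8351 % ABV


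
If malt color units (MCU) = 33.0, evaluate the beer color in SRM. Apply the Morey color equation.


SRM = 1.4922 · MCU^0.6859
SRM = 1.4922 · 33.0^0.6859

16.4201 SRM


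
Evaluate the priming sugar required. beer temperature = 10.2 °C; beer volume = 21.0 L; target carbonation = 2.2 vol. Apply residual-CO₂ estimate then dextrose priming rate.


residual = 14.695·(0.01821 + 0.09011·e^(−0.04·T));  sugar = (target − residual)·4.0·V
residual = 14.695·(0.01821 + 0.09011·e^(−0.04·10.2)) = 1.1481
sugar = (2.2 − 1.1481)·4.0·21.0

88.3564 g


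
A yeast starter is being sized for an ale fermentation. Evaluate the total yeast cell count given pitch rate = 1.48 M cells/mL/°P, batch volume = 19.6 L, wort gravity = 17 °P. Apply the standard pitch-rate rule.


cells (billions) = rate · V_L · °P
cells = 1.48 · 19.6 · 17

493.1360 billion cells


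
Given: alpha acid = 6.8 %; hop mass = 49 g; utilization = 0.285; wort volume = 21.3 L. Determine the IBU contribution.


IBU = (α/100)·mass·U·1000 / V
IBU = (6.8/100)·49·0.285·1000 / 21.3

44.5831 IBU


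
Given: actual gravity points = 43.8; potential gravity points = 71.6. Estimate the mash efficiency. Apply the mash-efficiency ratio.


efficiency = actual / potential × 100
efficiency = 43.8 / 71.6 × 100

61.1732 %


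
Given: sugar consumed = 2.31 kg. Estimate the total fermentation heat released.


Q = m_sugar · 590 kJ/kg
Q = 2.31 · 590

1362.9000 kJ


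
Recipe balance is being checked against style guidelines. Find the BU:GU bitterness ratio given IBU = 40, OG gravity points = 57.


BU:GU = IBU / OG_points
BU:GU = 40 / 57

0.7018


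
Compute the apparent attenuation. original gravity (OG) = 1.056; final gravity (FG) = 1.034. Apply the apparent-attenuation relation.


AA = (OG − FG)/(OG − 1) · 100
AA = (1.056 − 1.034)/(1.056 − 1) · 100

39.2857 %


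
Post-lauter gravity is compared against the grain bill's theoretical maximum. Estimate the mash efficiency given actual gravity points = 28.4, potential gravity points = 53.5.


efficiency = actual / potential × 100
efficiency = 28.4 / 53.5 × 100

53.0841 %


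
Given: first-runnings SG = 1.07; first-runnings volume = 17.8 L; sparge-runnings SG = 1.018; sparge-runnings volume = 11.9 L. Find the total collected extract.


total = Σ (SG_i − 1)·1000·V_i
first = (1.07 − 1)·1000·17.8 = 1246.0000
sparge = (1.018 − 1)·1000·11.9 = 214.2000
total = 1246.0000 + 214.2000

1460.2000 gravity·L


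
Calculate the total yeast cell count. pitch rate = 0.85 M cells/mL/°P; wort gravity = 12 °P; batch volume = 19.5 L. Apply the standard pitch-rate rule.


cells (billions) = rate · V_L · °P
cells = 0.85 · 19.5 · 12

198.9000 billion cells


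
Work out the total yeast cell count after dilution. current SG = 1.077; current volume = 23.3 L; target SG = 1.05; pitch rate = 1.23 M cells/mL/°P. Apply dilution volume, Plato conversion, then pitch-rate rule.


V_w = V·((SG_c−1)/(SG_t−1)−1);  °P = 259 − 259/SG_t;  cells = rate·(V+V_w)·°P
V_w = 23.3·((1.077−1)/(1.05−1)−1) = 12.5820
V_final = 23.3 + 12.5820 = 35.8820
°P = 259 − 259/1.05 = 12.3333
cells = 1.23·35.8820·12.3333

544.3299 billion cells


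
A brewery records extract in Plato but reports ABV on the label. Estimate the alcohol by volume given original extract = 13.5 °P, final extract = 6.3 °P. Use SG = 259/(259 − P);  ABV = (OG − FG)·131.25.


OG = 259/(259 − 13.5) = 1.0550
FG = 259/(259 − 6.3) = 1.0249
ABV = (1.0550 − 1.0249)·131.25

3.9453 % ABV


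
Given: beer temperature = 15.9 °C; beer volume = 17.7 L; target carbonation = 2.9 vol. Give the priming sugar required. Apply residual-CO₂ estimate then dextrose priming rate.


residual = 14.695·(0.01821 + 0.09011·e^(−0.04·T));  sugar = (target − residual)·4.0·V
residual = 14.695·(0.01821 + 0.09011·e^(−0.04·15.9)) = 0.9686
sugar = (2.9 − 0.9686)·4.0·17.7

136.7419 g


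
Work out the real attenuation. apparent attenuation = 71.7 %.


RA = AA · 0.8192
RA = 71.7 · 0.8192

58.7366 %


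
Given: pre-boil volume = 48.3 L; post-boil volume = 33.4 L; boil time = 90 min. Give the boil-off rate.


rate = (V_pre − V_post) / (t_min/60)
rate = (48.3 − 33.4) / (90/60)

9.9333 L/hr


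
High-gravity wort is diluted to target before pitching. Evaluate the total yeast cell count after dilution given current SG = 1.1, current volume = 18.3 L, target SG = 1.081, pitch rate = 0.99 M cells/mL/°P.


V_w = V·((SG_c−1)/(SG_t−1)−1);  °P = 259 − 259/SG_t;  cells = rate·(V+V_w)·°P
V_w = 18.3·((1.1−1)/(1.081−1)−1) = 4.2926
V_final = 18.3 + 4.2926 = 22.5926
°P = 259 − 259/1.081 = 19.4070
cells = 0.99·22.5926·19.4070

434.0706 billion cells


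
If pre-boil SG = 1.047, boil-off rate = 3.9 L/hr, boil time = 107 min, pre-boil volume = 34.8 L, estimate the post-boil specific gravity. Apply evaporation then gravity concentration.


V_post = V_pre − rate·(t/60);  SG_post = 1 + (SG_pre−1)·V_pre/V_post
V_post = 34.8 − 3.9·(107/60) = 27.8450
SG_post = 1 + (1.047 − 1)·34.8/27.8450

1.0587


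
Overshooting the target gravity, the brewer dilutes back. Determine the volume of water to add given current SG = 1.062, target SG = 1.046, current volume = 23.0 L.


V_water = V·((SG_curr − 1)/(SG_target − 1) − 1)
V_water = 23.0·((1.062 − 1)/(1.046 − 1) − 1)

8.0000 L


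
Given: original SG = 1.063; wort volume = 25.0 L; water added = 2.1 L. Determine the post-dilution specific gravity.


SG_new = 1 + (SG_old − 1)·V_old/(V_old + V_water)
pts = (1.063 − 1)·1000·25.0/(25.0 + 2.1) = 58.1181
SG_new = 1 + 58.1181/1000

1.0581


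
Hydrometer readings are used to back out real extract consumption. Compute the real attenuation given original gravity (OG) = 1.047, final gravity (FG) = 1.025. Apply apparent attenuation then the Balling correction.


AA = (OG−FG)/(OG−1)·100;  RA = AA·0.8192
AA = (1.047 − 1.025)/(1.047 − 1)·100 = 46.8085
RA = 46.8085·0.8192

38.3455 %


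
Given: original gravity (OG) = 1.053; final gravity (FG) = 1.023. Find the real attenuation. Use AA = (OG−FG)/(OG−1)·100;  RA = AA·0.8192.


AA = (1.053 − 1.023)/(1.053 − 1)·100 = 56.6038
RA = 56.6038·0.8192

46.3698 %


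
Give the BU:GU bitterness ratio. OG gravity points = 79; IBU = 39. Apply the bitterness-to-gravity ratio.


BU:GU = IBU / OG_points
BU:GU = 39 / 79

0.4937


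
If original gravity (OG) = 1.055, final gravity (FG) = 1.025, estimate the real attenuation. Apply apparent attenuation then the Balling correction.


AA = (OG−FG)/(OG−1)·100;  RA = AA·0.8192
AA = (1.055 − 1.025)/(1.055 − 1)·100 = 54.5455
RA = 54.5455·0.8192

44.6836 %


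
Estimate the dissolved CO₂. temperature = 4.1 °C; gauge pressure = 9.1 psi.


vols = (P + 14.695)·(0.01821 + 0.09011·e^(−0.04·T))
vols = (9.1 + 14.695)·(0.01821 + 0.09011·e^(−0.04·4.1))

2.2532 volumes


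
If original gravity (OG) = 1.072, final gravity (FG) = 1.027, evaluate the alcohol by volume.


ABV = (OG − FG) · 131.25
ABV = (1.072 − 1.027) · 131.25

5.9063 % ABV


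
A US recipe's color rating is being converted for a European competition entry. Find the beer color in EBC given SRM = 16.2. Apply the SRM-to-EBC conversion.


EBC = SRM · 1.97
EBC = 16.2 · 1.97

31.9140 EBC


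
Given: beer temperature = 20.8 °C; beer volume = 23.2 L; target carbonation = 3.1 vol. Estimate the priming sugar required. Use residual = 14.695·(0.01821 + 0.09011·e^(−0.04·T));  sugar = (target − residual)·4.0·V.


residual = 14.695·(0.01821 + 0.09011·e^(−0.04·20.8)) = 0.8438
sugar = (3.1 − 0.8438)·4.0·23.2

209.3713 g


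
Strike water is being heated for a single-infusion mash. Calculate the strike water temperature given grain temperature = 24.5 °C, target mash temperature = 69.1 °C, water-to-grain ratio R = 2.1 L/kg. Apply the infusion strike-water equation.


T_strike = (0.41/R)·(T_mash − T_grain) + T_mash
T_strike = (0.41/2.1)·(69.1 − 24.5) + 69.1

77.8076 °C


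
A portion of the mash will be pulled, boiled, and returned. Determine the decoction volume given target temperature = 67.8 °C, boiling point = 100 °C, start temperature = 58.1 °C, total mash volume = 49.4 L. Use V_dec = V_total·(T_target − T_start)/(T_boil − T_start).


V_dec = 49.4·(67.8 − 58.1)/(100 − 58.1)

11.4363 L


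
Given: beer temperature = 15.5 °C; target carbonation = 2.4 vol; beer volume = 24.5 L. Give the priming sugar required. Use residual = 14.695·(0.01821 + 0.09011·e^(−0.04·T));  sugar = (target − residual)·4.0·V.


residual = 14.695·(0.01821 + 0.09011·e^(−0.04·15.5)) = 0.9799
sugar = (2.4 − 0.9799)·4.0·24.5

139.1675 g


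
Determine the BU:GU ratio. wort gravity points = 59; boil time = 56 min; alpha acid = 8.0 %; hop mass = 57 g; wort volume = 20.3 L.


U = 1.65·0.000125^(GP/1000)·(1−e^(−0.04t))/4.15;  IBU = (α/100)·m·U·1000/V;  BU:GU = IBU/GP
U = 1.65·0.000125^(59/1000)·(1−e^(−0.04·56))/4.15 = 0.2091
IBU = (8.0/100)·57·0.2091·1000/20.3 = 46.9610
BU:GU = 46.9610/59

0.7959


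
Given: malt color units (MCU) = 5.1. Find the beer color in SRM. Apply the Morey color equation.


SRM = 1.4922 · MCU^0.6859
SRM = 1.4922 · 5.1^0.6859

4.5619 SRM


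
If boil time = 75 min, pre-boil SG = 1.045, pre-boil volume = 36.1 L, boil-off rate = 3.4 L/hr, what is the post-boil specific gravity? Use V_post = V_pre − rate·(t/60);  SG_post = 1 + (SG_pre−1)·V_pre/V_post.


V_post = 36.1 − 3.4·(75/60) = 31.8500
SG_post = 1 + (1.045 − 1)·36.1/31.8500

1.0510


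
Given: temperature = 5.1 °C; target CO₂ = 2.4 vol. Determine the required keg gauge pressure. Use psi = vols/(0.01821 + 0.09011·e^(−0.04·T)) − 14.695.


psi = 2.4/(0.01821 + 0.09011·e^(−0.04·5.1)) − 14.695

11.4798 psi


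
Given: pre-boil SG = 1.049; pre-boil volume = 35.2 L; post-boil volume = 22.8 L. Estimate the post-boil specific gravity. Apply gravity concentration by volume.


SG_post = 1 + (SG_pre − 1)·V_pre/V_post
pts_pre = (1.049 − 1)·1000 = 49.0000
pts_post = 49.0000·35.2/22.8 = 75.6491
SG_post = 1 + 75.6491/1000

1.0756


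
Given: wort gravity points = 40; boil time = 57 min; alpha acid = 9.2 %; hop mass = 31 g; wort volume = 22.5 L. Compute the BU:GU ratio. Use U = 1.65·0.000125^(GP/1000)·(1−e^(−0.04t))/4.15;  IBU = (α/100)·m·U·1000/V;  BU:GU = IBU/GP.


U = 1.65·0.000125^(40/1000)·(1−e^(−0.04·57))/4.15 = 0.2491
IBU = (9.2/100)·31·0.2491·1000/22.5 = 31.5804
BU:GU = 31.5804/40

0.7895


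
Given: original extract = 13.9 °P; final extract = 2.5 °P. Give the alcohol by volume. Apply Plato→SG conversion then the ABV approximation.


SG = 259/(259 − P);  ABV = (OG − FG)·131.25
OG = 259/(259 − 13.9) = 1.0567
FG = 259/(259 − 2.5) = 1.0097
ABV = (1.0567 − 1.0097)·131.25

6.1642 % ABV


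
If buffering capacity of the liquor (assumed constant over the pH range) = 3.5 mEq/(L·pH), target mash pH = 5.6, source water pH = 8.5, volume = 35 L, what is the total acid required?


acid = buffering capacity · (pH_source − pH_target) · V
acid = 3.5 · (8.5 − 5.6) · 35

355.2500 mEq
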